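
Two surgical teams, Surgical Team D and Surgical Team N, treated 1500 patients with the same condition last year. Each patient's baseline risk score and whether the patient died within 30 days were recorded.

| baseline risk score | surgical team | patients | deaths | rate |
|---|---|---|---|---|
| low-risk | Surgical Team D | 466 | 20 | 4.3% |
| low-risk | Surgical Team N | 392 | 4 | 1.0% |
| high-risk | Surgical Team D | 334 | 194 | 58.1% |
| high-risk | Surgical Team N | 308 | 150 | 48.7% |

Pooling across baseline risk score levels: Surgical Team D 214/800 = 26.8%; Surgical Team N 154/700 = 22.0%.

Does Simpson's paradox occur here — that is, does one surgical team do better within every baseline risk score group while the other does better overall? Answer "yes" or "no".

no

Within each baseline risk score level (low-risk 4.3% vs 1.0%; high-risk 58.1% vs 48.7%), Surgical Team N has the lower rate every time. Pooled: 26.8% vs 22.0% — Surgical Team N has the lower rate overall. They agree.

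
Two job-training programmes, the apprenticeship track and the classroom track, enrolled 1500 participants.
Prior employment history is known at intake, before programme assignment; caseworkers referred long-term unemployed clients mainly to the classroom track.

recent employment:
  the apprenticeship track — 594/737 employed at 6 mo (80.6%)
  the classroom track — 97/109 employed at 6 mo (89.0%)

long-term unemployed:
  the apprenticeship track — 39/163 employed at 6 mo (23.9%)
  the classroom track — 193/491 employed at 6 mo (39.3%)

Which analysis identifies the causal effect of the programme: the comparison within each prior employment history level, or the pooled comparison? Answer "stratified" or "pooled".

stratified

The stratified and pooled comparisons disagree (the classroom track wins within each prior employment history; the apprenticeship track wins overall), so the answer turns on the causal role of prior employment history.
The imbalance in prior employment history arose from how participants were allocated, not from anything the programme did; and prior employment history independently affects the outcome. The pooled gap is confounded — condition on prior employment history.
Within each level — recent employment: 80.6% vs 89.0%; long-term unemployed: 23.9% vs 39.3% — the classroom track is higher every time.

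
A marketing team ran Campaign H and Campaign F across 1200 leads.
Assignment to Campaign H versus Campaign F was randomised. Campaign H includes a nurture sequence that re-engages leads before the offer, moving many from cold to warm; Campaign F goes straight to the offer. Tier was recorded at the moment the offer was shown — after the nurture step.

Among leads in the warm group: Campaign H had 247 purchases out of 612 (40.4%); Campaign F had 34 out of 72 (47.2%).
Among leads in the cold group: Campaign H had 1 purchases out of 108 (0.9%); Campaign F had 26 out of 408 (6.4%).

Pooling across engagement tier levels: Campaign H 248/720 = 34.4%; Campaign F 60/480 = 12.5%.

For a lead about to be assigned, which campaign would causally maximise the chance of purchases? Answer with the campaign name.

Engagement tier lies on the pathway campaign → engagement tier → outcome, so adjusting for it blocks the indirect effect. For the total causal effect of campaign, use the unadjusted pooled rates.
Pooled: Campaign H 34.4% vs Campaign F 12.5%; Campaign H is higher overall.

Campaign H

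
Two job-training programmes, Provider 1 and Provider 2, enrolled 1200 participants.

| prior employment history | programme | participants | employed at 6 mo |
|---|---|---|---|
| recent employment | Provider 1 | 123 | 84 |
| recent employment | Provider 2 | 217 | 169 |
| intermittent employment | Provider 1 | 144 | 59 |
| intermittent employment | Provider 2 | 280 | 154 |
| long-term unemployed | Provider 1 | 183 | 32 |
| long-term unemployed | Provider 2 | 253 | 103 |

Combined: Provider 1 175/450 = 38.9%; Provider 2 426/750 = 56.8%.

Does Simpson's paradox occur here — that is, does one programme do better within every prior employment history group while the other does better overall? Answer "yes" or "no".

no

Within each prior employment history level (recent employment 68.3% vs 77.9%; intermittent employment 41.0% vs 55.0%; long-term unemployed 17.5% vs 40.7%), Provider 2 has the higher rate every time. Pooled: 38.9% vs 56.8% — Provider 2 has the higher rate overall. They agree.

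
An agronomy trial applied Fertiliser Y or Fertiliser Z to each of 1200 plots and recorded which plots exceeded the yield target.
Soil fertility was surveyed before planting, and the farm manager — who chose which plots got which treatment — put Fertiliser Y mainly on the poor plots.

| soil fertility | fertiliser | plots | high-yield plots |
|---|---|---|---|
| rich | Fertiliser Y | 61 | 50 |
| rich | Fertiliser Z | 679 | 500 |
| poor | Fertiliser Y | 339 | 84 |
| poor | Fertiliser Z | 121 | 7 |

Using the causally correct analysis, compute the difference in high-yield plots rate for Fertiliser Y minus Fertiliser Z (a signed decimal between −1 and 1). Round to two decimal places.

The stratified and pooled comparisons disagree (Fertiliser Y wins within each soil fertility; Fertiliser Z wins overall), so the answer turns on the causal role of soil fertility.
Soil fertility is set before the fertiliser has any effect — it is not caused by the fertiliser — and it independently drives the outcome. That makes it a confounder, so the causal comparison is within soil fertility levels.
Adjusting over the population distribution of soil fertility: 0.617·(0.820−0.736) + 0.383·(0.248−0.058) = +0.124.

+0.12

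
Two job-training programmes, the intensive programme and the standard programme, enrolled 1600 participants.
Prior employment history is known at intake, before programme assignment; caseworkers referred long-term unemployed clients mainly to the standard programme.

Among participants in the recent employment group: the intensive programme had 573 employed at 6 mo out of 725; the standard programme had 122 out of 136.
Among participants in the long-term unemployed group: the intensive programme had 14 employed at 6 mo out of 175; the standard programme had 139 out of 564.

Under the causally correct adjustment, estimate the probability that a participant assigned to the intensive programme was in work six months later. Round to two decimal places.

0.46

Prior employment history is set before the programme has any effect — it is not caused by the programme — and it independently drives the outcome. That makes it a confounder, so the causal comparison is within prior employment history levels.
Standardising the intensive programme to the population prior employment history mix: 0.538·573/725 + 0.462·14/175 = 0.462.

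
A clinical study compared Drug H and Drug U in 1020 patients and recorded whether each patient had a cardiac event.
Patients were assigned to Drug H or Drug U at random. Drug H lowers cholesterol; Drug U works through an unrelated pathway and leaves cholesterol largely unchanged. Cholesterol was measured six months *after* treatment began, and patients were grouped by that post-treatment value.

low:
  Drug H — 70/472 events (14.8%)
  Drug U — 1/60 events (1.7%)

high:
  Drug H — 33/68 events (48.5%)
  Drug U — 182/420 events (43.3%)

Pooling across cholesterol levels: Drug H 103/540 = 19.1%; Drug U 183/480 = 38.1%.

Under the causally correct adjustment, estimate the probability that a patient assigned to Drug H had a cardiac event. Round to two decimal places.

0.19

The cholesterol-specific comparison favours Drug U throughout, but the pooled figures favour Drug H. The question is whether to condition on cholesterol.
The distribution of cholesterol is itself part of what the drug does — it is an intermediate outcome. Holding it fixed would remove that part of the effect; the total effect is the pooled difference.
So P(outcome | do(Drug H)) is just the pooled rate for Drug H: 103/540 = 0.191.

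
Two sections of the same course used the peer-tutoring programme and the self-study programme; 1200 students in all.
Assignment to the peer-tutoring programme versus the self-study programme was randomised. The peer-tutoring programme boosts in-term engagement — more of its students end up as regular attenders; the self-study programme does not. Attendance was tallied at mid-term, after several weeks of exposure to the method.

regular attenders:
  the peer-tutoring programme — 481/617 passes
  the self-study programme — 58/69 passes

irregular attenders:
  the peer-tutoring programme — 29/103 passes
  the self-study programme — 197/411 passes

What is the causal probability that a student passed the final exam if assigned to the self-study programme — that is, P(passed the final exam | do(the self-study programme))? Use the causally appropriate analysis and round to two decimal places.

0.53

Within every mid-term attendance level the self-study programme has the higher rate, yet pooled the peer-tutoring programme does — Simpson's reversal.
The distribution of mid-term attendance is itself part of what the teaching method does — it is an intermediate outcome. Holding it fixed would remove that part of the effect; the total effect is the pooled difference.
So P(outcome | do(the self-study programme)) is just the pooled rate for the self-study programme: 255/480 = 0.531.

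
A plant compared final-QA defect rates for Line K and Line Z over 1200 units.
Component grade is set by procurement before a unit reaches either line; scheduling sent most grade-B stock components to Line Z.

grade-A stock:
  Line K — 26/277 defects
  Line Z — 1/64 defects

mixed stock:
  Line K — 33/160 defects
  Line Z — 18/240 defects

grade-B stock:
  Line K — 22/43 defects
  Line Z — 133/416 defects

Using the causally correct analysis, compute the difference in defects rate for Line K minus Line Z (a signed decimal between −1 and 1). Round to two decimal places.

+0.14

Here component grade is a common cause — it drives both which line a case falls under and the outcome. The crude comparison mixes populations; the stratum-specific rates are the causally relevant ones.
Adjusting over the population distribution of component grade: 0.284·(0.094−0.016) + 0.333·(0.206−0.075) + 0.383·(0.512−0.320) = +0.139.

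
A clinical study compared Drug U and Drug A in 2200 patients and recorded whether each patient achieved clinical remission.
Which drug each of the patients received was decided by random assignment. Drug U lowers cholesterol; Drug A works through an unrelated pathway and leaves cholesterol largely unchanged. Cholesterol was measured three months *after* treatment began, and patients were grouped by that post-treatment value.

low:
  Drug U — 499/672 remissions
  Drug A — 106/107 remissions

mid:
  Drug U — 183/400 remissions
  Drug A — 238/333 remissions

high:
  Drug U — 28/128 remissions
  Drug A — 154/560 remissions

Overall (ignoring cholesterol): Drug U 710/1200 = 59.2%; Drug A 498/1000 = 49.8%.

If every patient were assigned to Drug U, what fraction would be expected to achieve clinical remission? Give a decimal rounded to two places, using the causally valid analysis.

0.59

The stratified and pooled comparisons disagree (Drug A wins within each cholesterol; Drug U wins overall), so the answer turns on the causal role of cholesterol.
Because the drug influences cholesterol, cholesterol is a post-treatment mediator, not a confounder. Stratifying on it would bias the estimate; the causal effect is the crude pooled difference.
So P(outcome | do(Drug U)) is just the pooled rate for Drug U: 710/1200 = 0.592.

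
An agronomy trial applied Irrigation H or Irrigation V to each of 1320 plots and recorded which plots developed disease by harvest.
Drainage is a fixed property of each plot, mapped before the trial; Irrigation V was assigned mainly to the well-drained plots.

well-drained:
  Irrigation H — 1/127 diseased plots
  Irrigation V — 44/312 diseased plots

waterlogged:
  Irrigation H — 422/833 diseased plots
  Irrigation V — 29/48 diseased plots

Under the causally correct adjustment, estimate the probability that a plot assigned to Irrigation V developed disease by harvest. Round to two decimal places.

0.45

Nothing the irrigation does changes field drainage; the imbalance is an allocation artefact. With field drainage also predicting the outcome, the pooled figure is confounded, and the within-stratum comparison is the causal one.
Standardising Irrigation V to the population field drainage mix: 0.333·44/312 + 0.667·29/48 = 0.450.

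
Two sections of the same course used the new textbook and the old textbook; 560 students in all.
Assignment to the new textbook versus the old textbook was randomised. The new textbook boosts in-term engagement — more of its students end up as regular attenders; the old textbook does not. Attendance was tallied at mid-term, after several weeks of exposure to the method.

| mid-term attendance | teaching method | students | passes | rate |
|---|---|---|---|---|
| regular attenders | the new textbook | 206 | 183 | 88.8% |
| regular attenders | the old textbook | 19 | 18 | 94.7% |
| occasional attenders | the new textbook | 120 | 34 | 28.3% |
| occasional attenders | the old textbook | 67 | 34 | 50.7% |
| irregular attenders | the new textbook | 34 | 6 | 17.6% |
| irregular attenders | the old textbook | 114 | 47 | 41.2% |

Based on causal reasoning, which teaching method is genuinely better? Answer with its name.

the new textbook

the old textbook is higher inside every mid-term attendance stratum but the new textbook is higher in aggregate. Whether to stratify depends on how mid-term attendance relates to the teaching method.
Because the teaching method influences mid-term attendance, mid-term attendance is a post-treatment mediator, not a confounder. Stratifying on it would bias the estimate; the causal effect is the crude pooled difference.
Pooled: the new textbook 61.9% vs the old textbook 49.5%; the new textbook is higher overall.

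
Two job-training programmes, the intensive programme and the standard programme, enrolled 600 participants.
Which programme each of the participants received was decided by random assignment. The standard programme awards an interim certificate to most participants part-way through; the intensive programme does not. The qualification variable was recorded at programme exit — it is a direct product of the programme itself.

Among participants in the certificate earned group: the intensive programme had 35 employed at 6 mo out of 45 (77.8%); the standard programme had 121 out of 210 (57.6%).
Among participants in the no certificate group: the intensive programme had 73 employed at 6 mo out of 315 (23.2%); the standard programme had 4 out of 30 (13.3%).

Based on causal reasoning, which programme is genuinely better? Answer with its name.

The qualification attained during the programme-specific comparison favours the intensive programme throughout, but the pooled figures favour the standard programme. The question is whether to condition on qualification attained during the programme.
Because the programme influences qualification attained during the programme, qualification attained during the programme is a post-treatment mediator, not a confounder. Stratifying on it would bias the estimate; the causal effect is the crude pooled difference.
Pooled: the intensive programme 30.0% vs the standard programme 52.1%; the standard programme is higher overall.

the standard programme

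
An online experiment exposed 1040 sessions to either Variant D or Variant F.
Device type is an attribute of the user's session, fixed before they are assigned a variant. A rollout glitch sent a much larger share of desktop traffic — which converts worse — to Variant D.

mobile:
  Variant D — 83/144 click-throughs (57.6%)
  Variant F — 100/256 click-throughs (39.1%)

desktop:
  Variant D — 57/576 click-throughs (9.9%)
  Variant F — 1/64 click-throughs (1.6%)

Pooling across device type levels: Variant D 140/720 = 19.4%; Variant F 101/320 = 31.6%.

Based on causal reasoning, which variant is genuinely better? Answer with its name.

Variant D

Device type is set before the variant has any effect — it is not caused by the variant — and it independently drives the outcome. That makes it a confounder, so the causal comparison is within device type levels.
Within each level — mobile: 57.6% vs 39.1%; desktop: 9.9% vs 1.6% — Variant D is higher every time.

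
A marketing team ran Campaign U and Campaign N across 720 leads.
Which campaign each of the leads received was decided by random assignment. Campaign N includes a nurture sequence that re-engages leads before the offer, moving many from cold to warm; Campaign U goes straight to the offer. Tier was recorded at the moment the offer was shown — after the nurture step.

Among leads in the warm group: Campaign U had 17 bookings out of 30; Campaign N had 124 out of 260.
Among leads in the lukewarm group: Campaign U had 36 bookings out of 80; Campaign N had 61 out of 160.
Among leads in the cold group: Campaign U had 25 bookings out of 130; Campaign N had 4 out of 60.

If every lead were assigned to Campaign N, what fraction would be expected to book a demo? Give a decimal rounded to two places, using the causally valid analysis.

0.39

The engagement tier-specific comparison favours Campaign U throughout, but the pooled figures favour Campaign N. The question is whether to condition on engagement tier.
Because the campaign influences engagement tier, engagement tier is a post-treatment mediator, not a confounder. Stratifying on it would bias the estimate; the causal effect is the crude pooled difference.
So P(outcome | do(Campaign N)) is just the pooled rate for Campaign N: 189/480 = 0.394.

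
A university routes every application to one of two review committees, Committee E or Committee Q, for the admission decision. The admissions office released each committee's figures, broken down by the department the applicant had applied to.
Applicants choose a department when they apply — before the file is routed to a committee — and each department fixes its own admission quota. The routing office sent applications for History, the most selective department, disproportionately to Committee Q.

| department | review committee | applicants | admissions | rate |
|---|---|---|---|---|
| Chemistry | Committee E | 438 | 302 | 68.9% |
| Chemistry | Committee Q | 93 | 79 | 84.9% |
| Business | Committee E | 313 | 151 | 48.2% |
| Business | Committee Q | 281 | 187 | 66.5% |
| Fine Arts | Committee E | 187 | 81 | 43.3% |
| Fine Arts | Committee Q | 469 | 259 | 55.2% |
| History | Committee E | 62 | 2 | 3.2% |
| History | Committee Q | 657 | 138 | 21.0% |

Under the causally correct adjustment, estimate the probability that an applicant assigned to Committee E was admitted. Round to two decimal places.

0.38

Department differs across review committees for reasons unrelated to any effect of the review committee itself, and it separately predicts the outcome — a classic confounder. We must compare within department levels.
Standardising Committee E to the population department mix: 0.212·302/438 + 0.238·151/313 + 0.262·81/187 + 0.288·2/62 = 0.384.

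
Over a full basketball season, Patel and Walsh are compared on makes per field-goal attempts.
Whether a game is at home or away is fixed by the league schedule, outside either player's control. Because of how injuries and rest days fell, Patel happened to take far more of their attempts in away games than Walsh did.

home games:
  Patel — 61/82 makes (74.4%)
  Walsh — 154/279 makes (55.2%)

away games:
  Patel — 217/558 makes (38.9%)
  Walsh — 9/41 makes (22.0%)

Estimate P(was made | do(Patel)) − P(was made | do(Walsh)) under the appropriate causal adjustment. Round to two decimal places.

+0.18

Since game venue is a pre-existing factor (not a product of the player) and it affects the outcome on its own, it is a confounder. The stratified rates, not the pooled rate, identify the causal effect.
Adjusting over the population distribution of game venue: 0.376·(0.744−0.552) + 0.624·(0.389−0.220) = +0.178.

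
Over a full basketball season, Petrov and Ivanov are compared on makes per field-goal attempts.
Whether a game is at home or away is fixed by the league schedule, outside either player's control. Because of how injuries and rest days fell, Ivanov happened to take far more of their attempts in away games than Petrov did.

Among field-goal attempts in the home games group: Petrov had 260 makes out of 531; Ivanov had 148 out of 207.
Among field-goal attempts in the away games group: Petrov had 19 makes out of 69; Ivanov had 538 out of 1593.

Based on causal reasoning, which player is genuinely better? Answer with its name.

Within every game venue level Ivanov has the higher rate, yet pooled Petrov does — Simpson's reversal.
Since game venue is a pre-existing factor (not a product of the player) and it affects the outcome on its own, it is a confounder. The stratified rates, not the pooled rate, identify the causal effect.
Within each level — home games: 49.0% vs 71.5%; away games: 27.5% vs 33.8% — Ivanov is higher every time.

Ivanov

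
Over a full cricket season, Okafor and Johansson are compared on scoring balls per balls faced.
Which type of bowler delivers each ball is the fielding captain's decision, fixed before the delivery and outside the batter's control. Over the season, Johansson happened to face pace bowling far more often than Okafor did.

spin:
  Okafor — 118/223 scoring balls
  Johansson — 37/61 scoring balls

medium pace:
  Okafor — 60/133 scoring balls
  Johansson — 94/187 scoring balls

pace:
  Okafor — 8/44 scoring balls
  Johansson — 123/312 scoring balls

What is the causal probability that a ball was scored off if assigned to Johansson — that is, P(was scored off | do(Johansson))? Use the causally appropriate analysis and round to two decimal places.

Since bowling type is a pre-existing factor (not a product of the player) and it affects the outcome on its own, it is a confounder. The stratified rates, not the pooled rate, identify the causal effect.
Standardising Johansson to the population bowling type mix: 0.296·37/61 + 0.333·94/187 + 0.371·123/312 = 0.493.

0.49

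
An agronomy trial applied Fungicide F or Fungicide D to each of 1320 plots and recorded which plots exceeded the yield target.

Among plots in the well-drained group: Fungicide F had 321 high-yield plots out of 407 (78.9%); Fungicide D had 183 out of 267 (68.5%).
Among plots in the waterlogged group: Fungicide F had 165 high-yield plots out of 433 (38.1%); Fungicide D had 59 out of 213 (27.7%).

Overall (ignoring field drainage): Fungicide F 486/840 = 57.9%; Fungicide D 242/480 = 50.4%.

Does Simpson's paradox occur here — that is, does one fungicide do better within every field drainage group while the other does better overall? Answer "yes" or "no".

Within each field drainage level (well-drained 78.9% vs 68.5%; waterlogged 38.1% vs 27.7%), Fungicide F has the higher rate every time. Pooled: 57.9% vs 50.4% — Fungicide F has the higher rate overall. They agree.

no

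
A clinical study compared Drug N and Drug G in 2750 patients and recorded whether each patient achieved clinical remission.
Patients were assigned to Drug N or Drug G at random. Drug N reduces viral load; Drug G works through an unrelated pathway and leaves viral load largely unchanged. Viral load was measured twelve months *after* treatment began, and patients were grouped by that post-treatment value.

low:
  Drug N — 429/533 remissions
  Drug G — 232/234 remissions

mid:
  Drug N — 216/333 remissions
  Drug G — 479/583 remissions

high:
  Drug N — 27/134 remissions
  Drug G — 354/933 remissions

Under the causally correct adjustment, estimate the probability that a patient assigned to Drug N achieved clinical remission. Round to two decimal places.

0.67

Within every viral load level Drug G has the higher rate, yet pooled Drug N does — Simpson's reversal.
Stratifying would compare drugs among patients the drugs themselves sorted into viral load groups — a form of selection on an intermediate. The unconditioned pooled rates give the total causal effect.
So P(outcome | do(Drug N)) is just the pooled rate for Drug N: 672/1000 = 0.672.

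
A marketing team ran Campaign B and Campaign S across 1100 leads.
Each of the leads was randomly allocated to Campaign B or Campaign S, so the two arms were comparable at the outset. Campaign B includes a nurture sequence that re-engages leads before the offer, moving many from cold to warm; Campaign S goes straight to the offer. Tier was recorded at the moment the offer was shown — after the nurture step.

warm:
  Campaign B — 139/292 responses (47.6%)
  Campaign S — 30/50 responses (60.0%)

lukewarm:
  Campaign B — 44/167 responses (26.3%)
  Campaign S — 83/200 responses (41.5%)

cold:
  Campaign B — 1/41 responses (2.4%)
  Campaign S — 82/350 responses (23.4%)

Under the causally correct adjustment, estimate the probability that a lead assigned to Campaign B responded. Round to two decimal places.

Because the campaign influences engagement tier, engagement tier is a post-treatment mediator, not a confounder. Stratifying on it would bias the estimate; the causal effect is the crude pooled difference.
So P(outcome | do(Campaign B)) is just the pooled rate for Campaign B: 184/500 = 0.368.

0.37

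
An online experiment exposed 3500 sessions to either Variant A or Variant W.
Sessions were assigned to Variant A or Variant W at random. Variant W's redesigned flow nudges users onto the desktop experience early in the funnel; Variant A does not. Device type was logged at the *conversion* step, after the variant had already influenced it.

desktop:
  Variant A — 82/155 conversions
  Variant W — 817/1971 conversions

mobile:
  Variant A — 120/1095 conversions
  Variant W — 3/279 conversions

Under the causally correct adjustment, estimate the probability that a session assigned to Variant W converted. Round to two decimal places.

The distribution of device type is itself part of what the variant does — it is an intermediate outcome. Holding it fixed would remove that part of the effect; the total effect is the pooled difference.
So P(outcome | do(Variant W)) is just the pooled rate for Variant W: 820/2250 = 0.364.

0.36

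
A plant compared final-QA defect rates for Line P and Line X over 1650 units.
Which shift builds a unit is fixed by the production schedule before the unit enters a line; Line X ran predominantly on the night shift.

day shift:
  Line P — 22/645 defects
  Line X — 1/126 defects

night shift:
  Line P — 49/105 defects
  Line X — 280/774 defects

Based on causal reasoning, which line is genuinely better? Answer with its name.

Line X

Here shift is a common cause — it drives both which line a case falls under and the outcome. The crude comparison mixes populations; the stratum-specific rates are the causally relevant ones.
Within each level — day shift: 3.4% vs 0.8%; night shift: 46.7% vs 36.2% — Line X is lower every time.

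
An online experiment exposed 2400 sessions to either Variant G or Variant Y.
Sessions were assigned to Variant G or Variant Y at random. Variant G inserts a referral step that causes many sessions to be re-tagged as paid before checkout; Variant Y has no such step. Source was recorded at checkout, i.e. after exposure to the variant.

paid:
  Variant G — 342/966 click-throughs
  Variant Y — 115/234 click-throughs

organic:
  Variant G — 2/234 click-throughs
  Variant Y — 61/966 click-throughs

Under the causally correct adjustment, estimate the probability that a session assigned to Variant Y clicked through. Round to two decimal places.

The traffic source-specific comparison favours Variant Y throughout, but the pooled figures favour Variant G. The question is whether to condition on traffic source.
Traffic source lies on the pathway variant → traffic source → outcome, so adjusting for it blocks the indirect effect. For the total causal effect of variant, use the unadjusted pooled rates.
So P(outcome | do(Variant Y)) is just the pooled rate for Variant Y: 176/1200 = 0.147.

0.15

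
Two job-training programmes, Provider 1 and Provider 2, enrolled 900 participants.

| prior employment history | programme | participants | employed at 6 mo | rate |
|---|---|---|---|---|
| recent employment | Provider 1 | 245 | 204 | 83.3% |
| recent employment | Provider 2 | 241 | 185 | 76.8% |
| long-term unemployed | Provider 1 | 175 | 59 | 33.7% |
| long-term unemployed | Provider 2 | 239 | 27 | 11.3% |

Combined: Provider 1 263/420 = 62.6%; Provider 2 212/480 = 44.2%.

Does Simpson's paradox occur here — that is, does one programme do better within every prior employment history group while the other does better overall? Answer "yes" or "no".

no

Within each prior employment history level (recent employment 83.3% vs 76.8%; long-term unemployed 33.7% vs 11.3%), Provider 1 has the higher rate every time. Pooled: 62.6% vs 44.2% — Provider 1 has the higher rate overall. They agree.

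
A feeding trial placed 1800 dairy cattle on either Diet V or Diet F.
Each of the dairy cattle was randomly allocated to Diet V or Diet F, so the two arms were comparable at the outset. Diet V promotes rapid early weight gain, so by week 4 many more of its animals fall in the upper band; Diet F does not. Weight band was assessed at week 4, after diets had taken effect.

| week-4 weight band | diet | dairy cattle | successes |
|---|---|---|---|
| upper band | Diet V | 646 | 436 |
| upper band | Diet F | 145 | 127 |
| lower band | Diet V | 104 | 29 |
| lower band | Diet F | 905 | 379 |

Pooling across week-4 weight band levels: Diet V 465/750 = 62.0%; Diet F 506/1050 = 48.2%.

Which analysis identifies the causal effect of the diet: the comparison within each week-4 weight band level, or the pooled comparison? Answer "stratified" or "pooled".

pooled

The distribution of week-4 weight band is itself part of what the diet does — it is an intermediate outcome. Holding it fixed would remove that part of the effect; the total effect is the pooled difference.
Pooled: Diet V 62.0% vs Diet F 48.2%; Diet V is higher overall.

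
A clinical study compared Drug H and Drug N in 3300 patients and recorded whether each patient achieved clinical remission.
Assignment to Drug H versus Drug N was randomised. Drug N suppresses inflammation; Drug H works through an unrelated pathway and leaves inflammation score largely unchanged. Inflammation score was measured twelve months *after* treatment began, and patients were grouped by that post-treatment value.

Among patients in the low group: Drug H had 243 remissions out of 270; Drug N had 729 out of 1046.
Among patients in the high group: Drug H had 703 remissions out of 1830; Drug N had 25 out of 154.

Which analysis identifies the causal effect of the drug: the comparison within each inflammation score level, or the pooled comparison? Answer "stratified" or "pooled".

pooled

The inflammation score-specific comparison favours Drug H throughout, but the pooled figures favour Drug N. The question is whether to condition on inflammation score.
The distribution of inflammation score is itself part of what the drug does — it is an intermediate outcome. Holding it fixed would remove that part of the effect; the total effect is the pooled difference.
Pooled: Drug H 45.0% vs Drug N 62.8%; Drug N is higher overall.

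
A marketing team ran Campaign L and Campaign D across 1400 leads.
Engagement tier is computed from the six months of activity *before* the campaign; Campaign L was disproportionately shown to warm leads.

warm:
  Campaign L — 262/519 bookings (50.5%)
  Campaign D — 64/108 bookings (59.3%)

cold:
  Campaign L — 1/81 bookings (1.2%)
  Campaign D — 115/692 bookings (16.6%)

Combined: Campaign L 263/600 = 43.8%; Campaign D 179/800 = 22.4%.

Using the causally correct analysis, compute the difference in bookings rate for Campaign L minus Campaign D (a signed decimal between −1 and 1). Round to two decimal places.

The engagement tier-specific comparison favours Campaign D throughout, but the pooled figures favour Campaign L. The question is whether to condition on engagement tier.
Nothing the campaign does changes engagement tier; the imbalance is an allocation artefact. With engagement tier also predicting the outcome, the pooled figure is confounded, and the within-stratum comparison is the causal one.
Adjusting over the population distribution of engagement tier: 0.448·(0.505−0.593) + 0.552·(0.012−0.166) = -0.124.

-0.12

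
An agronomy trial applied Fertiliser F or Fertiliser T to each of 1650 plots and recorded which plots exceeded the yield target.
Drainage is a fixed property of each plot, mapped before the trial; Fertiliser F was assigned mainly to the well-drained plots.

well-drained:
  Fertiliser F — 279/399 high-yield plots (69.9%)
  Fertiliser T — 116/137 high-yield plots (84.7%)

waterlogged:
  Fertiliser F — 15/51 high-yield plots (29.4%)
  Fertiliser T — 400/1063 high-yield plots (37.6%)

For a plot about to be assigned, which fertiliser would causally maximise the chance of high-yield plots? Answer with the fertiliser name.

Within every field drainage level Fertiliser T has the higher rate, yet pooled Fertiliser F does — Simpson's reversal.
Field drainage differs across fertilisers for reasons unrelated to any effect of the fertiliser itself, and it separately predicts the outcome — a classic confounder. We must compare within field drainage levels.
Within each level — well-drained: 69.9% vs 84.7%; waterlogged: 29.4% vs 37.6% — Fertiliser T is higher every time.

Fertiliser T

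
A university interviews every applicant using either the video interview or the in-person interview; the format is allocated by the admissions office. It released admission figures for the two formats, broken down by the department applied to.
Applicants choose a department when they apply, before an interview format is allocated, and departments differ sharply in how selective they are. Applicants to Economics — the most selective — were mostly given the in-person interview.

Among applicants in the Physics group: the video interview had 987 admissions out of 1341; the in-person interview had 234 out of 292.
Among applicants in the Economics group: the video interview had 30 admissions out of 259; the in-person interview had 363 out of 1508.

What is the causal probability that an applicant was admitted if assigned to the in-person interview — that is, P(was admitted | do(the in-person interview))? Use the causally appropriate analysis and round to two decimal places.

0.51

Within every department level the in-person interview has the higher rate, yet pooled the video interview does — Simpson's reversal.
Nothing the interview format does changes department; the imbalance is an allocation artefact. With department also predicting the outcome, the pooled figure is confounded, and the within-stratum comparison is the causal one.
Standardising the in-person interview to the population department mix: 0.480·234/292 + 0.520·363/1508 = 0.510.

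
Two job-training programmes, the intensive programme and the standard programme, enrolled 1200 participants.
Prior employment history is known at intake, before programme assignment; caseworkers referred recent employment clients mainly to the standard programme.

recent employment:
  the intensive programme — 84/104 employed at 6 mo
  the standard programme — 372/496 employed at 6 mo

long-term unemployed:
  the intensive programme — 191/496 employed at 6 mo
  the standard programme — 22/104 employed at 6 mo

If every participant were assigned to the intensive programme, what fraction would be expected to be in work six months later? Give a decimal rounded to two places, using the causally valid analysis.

The stratified and pooled comparisons disagree (the intensive programme wins within each prior employment history; the standard programme wins overall), so the answer turns on the causal role of prior employment history.
Prior employment history is set before the programme has any effect — it is not caused by the programme — and it independently drives the outcome. That makes it a confounder, so the causal comparison is within prior employment history levels.
Standardising the intensive programme to the population prior employment history mix: 0.500·84/104 + 0.500·191/496 = 0.596.

0.60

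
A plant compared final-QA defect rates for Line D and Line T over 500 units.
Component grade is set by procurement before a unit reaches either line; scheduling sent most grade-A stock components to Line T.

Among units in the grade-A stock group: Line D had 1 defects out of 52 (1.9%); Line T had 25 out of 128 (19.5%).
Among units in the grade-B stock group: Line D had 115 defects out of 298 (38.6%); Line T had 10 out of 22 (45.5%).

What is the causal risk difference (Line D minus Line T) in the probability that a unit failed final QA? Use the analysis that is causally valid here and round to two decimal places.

Line D is lower inside every component grade stratum but Line T is lower in aggregate. Whether to stratify depends on how component grade relates to the line.
Component grade is set before the line has any effect — it is not caused by the line — and it independently drives the outcome. That makes it a confounder, so the causal comparison is within component grade levels.
Adjusting over the population distribution of component grade: 0.360·(0.019−0.195) + 0.640·(0.386−0.455) = -0.107.

-0.11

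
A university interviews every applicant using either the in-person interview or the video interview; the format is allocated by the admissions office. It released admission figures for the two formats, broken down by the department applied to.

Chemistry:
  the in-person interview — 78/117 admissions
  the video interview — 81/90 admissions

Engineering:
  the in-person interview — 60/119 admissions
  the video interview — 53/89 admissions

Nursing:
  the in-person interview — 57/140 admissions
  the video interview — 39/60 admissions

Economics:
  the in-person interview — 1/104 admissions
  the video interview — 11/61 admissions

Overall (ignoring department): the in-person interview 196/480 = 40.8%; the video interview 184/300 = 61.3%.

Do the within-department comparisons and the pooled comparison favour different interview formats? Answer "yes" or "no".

Within each department level (Chemistry 66.7% vs 90.0%; Engineering 50.4% vs 59.6%; Nursing 40.7% vs 65.0%; Economics 1.0% vs 18.0%), the video interview has the higher rate every time. Pooled: 40.8% vs 61.3% — the video interview has the higher rate overall. They agree.

no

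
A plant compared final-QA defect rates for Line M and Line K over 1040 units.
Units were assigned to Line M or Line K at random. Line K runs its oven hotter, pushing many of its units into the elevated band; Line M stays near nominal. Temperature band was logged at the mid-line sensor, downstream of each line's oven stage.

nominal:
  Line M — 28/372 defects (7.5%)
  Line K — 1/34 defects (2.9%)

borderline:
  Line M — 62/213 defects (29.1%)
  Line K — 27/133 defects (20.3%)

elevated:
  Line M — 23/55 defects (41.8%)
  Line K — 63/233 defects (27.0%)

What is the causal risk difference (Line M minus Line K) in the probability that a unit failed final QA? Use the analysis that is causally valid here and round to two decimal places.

-0.05

In-process temperature band here is a post-treatment variable shaped by the line; conditioning on it would introduce bias rather than remove it. The overall comparison is the causal one.
The causal difference is the pooled difference: 0.177 − 0.228 = -0.051.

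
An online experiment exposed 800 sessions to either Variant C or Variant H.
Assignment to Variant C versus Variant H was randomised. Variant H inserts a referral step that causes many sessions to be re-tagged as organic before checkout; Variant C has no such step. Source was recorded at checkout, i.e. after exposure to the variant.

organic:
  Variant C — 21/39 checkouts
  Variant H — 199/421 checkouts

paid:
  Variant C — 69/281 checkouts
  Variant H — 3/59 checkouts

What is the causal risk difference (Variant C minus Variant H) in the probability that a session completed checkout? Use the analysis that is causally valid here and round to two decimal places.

Within every traffic source level Variant C has the higher rate, yet pooled Variant H does — Simpson's reversal.
Traffic source is recorded after the variant and is itself shifted by it — it sits on the causal path from variant to outcome. Conditioning on a mediator would strip out part of the effect we want; the pooled comparison gives the total causal effect.
The causal difference is the pooled difference: 0.281 − 0.421 = -0.140.

-0.14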